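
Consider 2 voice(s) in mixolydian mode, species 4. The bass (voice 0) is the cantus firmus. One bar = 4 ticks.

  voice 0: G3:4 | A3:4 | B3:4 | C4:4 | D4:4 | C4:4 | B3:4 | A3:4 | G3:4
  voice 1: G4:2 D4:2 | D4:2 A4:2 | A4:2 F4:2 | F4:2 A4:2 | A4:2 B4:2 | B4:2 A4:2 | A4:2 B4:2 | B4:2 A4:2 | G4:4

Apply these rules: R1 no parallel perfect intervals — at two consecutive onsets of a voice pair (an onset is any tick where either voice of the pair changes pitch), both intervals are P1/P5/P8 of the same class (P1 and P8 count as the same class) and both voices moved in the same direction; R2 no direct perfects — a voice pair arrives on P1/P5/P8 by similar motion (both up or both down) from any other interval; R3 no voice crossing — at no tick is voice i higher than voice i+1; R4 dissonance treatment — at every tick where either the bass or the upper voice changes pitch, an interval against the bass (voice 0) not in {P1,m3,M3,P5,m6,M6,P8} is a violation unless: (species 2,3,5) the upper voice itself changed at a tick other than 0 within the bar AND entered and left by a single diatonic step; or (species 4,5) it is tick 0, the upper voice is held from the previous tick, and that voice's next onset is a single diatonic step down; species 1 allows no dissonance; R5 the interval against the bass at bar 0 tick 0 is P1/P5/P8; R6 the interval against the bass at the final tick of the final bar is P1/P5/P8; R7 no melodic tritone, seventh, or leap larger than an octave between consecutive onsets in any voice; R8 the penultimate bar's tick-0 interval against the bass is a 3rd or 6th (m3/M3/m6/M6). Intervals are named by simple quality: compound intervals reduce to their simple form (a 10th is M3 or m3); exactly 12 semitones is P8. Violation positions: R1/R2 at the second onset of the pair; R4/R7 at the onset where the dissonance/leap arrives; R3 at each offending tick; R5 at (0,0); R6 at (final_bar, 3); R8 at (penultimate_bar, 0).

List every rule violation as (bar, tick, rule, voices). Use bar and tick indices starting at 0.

(1, 0, R4, (0, 1))
(2, 0, R4, (0, 1))
(2, 2, R4, (0, 1))
(3, 0, R4, (0, 1))
(6, 0, R4, (0, 1))
(7, 0, R8, (0, 1))
(8, 0, R1, (0, 1))

bar 0: v0=G3 v1=G4 downbeat P8
bar 1: v0=A3 v1=D4 downbeat P4
bar 2: v0=B3 v1=A4 downbeat m7
bar 3: v0=C4 v1=F4 downbeat P4
bar 4: v0=D4 v1=A4 downbeat P5
bar 5: v0=C4 v1=B4 downbeat M7
bar 6: v0=B3 v1=A4 downbeat m7
bar 7: v0=A3 v1=B4 downbeat M2
bar 8: v0=G3 v1=G4 downbeat P8
  -> R4 @ bar 1 tick 0 v(0, 1): A3/D4 P4 untreated
  -> R4 @ bar 2 tick 0 v(0, 1): B3/A4 m7 untreated
  -> R4 @ bar 2 tick 2 v(0, 1): B3/F4 TT untreated
  -> R4 @ bar 3 tick 0 v(0, 1): C4/F4 P4 untreated
  -> R4 @ bar 6 tick 0 v(0, 1): B3/A4 m7 untreated
  -> R8 @ bar 7 tick 0 v(0, 1): penult M2 not 3rd/6th
  -> R1 @ bar 8 tick 0 v(0, 1): A3/A4 P8 -> G3/G4 P8 similar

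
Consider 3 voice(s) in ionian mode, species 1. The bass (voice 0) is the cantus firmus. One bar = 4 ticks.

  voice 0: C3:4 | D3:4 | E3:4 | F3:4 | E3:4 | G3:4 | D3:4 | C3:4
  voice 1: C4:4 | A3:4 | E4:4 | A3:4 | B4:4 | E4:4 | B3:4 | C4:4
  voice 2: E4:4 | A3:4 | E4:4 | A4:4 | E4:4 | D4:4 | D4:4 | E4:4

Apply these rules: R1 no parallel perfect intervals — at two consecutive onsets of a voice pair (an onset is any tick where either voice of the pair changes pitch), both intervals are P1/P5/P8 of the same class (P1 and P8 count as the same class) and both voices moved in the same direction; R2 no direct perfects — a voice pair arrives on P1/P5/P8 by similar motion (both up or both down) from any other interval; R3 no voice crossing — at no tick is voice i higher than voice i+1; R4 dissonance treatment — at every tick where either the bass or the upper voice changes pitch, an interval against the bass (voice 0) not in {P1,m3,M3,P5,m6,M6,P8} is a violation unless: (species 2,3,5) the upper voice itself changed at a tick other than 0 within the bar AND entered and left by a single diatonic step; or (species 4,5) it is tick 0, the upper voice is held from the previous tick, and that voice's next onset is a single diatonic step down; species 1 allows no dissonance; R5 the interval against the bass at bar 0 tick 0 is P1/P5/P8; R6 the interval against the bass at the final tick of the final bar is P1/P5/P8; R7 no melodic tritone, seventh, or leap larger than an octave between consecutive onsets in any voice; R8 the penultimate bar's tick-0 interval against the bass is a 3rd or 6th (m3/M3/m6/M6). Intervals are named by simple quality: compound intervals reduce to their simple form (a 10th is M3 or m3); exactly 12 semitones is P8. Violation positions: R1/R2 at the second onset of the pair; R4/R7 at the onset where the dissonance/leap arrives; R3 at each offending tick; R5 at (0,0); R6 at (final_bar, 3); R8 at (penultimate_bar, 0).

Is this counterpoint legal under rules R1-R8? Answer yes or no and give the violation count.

No (17 violations)

bar 0: v0=C3 v1=C4 v2=E4 (M3)
bar 1: v0=D3 v1=A3 v2=A3 (P5)
bar 2: v0=E3 v1=E4 v2=E4 (P8)
bar 3: v0=F3 v1=A3 v2=A4 (M3)
bar 4: v0=E3 v1=B4 v2=E4 (P8)
bar 5: v0=G3 v1=E4 v2=D4 (P5)
bar 6: v0=D3 v1=B3 v2=D4 (P8)
bar 7: v0=C3 v1=C4 v2=E4 (M3)
  R5 @ bar0.0: opens on M3
  R2 @ bar1.0: C4/E4 M3 -> A3/A3 P1 similar
  R1 @ bar2.0: A3/A3 P1 -> E4/E4 P1 similar
  R2 @ bar2.0: D3/A3 P5 -> E3/E4 P8 similar
  R2 @ bar2.0: D3/A3 P5 -> E3/E4 P8 similar
  R2 @ bar4.0: F3/A4 M3 -> E3/E4 P8 similar
  R3 @ bar4.0: B4 above E4
  R7 @ bar4.0: A3->B4 leap 14st
  R3 @ bar4.1: B4 above E4
  R3 @ bar4.2: B4 above E4
  R3 @ bar4.3: B4 above E4
  R3 @ bar5.0: E4 above D4
  R3 @ bar5.1: E4 above D4
  R3 @ bar5.2: E4 above D4
  R3 @ bar5.3: E4 above D4
  R8 @ bar6.0: penult P8 not 3rd/6th
  R6 @ bar7.3: closes on M3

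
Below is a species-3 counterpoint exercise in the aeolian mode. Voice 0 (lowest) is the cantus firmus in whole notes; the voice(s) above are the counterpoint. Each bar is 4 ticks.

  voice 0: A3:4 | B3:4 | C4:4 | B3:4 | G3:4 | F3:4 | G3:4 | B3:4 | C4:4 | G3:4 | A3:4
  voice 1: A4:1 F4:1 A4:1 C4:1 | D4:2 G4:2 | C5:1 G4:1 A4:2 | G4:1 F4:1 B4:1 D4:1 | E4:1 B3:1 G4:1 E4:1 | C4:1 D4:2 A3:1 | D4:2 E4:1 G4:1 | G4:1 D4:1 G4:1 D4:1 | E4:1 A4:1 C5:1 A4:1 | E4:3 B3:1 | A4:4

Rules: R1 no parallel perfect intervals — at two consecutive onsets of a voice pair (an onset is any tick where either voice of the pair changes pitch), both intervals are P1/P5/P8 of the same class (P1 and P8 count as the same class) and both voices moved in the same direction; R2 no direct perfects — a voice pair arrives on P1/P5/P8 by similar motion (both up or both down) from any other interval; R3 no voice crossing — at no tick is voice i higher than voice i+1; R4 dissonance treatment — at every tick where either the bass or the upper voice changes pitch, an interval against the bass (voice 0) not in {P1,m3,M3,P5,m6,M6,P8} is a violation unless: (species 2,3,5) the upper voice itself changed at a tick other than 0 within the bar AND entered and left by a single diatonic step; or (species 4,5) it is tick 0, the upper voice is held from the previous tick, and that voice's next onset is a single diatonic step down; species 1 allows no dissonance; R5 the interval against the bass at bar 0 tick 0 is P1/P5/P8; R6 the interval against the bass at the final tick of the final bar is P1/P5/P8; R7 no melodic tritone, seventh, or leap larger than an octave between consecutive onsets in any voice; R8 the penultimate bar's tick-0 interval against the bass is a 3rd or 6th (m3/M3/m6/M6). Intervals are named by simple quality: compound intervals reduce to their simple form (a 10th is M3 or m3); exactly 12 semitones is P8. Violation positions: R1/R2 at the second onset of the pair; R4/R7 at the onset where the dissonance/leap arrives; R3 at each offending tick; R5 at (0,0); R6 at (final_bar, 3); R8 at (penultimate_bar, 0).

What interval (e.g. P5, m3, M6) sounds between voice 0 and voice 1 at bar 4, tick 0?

voice 0=G3 voice 1=E4 -> M6

M6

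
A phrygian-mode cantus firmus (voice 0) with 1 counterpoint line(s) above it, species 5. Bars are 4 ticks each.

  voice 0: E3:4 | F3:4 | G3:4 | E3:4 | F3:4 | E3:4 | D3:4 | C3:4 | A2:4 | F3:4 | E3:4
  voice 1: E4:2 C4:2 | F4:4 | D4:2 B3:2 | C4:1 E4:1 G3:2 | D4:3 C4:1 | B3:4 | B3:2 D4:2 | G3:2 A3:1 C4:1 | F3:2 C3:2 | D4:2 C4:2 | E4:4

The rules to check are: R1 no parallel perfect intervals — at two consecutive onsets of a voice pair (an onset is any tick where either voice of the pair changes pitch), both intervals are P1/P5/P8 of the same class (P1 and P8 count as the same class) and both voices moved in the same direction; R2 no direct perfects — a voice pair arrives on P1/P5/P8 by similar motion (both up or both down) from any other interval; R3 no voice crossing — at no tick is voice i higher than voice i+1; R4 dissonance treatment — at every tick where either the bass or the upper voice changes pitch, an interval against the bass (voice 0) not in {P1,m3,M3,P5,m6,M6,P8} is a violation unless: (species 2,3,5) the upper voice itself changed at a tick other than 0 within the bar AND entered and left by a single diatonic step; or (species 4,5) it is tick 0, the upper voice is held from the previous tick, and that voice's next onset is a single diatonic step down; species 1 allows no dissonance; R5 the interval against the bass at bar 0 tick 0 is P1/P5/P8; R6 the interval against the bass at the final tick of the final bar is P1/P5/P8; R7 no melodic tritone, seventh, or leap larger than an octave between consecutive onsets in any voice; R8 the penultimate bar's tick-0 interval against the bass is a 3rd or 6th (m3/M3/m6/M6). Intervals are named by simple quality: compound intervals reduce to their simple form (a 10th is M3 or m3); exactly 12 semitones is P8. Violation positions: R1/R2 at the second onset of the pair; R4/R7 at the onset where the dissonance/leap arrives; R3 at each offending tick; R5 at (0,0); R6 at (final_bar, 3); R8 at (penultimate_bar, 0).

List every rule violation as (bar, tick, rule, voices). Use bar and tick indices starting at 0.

(1, 0, R2, (0, 1))
(5, 0, R1, (0, 1))
(7, 0, R2, (0, 1))
(9, 0, R7, (1,))

bar 0: v0=E3 v1=E4 downbeat P8
bar 1: v0=F3 v1=F4 downbeat P8
bar 2: v0=G3 v1=D4 downbeat P5
bar 3: v0=E3 v1=C4 downbeat m6
bar 4: v0=F3 v1=D4 downbeat M6
bar 5: v0=E3 v1=B3 downbeat P5
bar 6: v0=D3 v1=B3 downbeat M6
bar 7: v0=C3 v1=G3 downbeat P5
bar 8: v0=A2 v1=F3 downbeat m6
bar 9: v0=F3 v1=D4 downbeat M6
bar 10: v0=E3 v1=E4 downbeat P8
  -> R2 @ bar 1 tick 0 v(0, 1): E3/C4 m6 -> F3/F4 P8 similar
  -> R1 @ bar 5 tick 0 v(0, 1): F3/C4 P5 -> E3/B3 P5 similar
  -> R2 @ bar 7 tick 0 v(0, 1): D3/D4 P8 -> C3/G3 P5 similar
  -> R7 @ bar 9 tick 0 v(1,): C3->D4 leap 14st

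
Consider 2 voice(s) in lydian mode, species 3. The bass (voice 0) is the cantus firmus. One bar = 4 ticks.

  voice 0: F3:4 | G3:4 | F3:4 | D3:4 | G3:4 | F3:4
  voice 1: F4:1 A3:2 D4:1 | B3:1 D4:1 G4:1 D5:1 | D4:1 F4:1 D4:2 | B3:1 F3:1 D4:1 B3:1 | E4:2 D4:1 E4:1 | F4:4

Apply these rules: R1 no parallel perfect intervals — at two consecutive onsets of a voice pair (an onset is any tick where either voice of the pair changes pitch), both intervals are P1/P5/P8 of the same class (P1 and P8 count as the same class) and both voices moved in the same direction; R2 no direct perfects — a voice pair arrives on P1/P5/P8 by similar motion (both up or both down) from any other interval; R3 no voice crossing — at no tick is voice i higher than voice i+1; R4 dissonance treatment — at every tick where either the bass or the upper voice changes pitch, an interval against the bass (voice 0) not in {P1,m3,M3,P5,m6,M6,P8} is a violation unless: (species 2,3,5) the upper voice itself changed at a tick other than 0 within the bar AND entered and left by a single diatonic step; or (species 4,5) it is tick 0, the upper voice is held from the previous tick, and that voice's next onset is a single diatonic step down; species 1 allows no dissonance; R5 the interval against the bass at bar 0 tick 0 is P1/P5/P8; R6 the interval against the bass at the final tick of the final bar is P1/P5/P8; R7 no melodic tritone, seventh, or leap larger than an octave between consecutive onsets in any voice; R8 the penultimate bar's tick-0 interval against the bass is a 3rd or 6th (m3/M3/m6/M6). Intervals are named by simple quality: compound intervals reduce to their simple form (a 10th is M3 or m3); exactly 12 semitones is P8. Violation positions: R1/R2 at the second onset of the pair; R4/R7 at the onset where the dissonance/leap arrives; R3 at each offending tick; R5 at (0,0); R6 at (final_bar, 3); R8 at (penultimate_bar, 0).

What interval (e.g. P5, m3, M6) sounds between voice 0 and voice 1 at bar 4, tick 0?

voice 0=G3 voice 1=E4 -> M6

M6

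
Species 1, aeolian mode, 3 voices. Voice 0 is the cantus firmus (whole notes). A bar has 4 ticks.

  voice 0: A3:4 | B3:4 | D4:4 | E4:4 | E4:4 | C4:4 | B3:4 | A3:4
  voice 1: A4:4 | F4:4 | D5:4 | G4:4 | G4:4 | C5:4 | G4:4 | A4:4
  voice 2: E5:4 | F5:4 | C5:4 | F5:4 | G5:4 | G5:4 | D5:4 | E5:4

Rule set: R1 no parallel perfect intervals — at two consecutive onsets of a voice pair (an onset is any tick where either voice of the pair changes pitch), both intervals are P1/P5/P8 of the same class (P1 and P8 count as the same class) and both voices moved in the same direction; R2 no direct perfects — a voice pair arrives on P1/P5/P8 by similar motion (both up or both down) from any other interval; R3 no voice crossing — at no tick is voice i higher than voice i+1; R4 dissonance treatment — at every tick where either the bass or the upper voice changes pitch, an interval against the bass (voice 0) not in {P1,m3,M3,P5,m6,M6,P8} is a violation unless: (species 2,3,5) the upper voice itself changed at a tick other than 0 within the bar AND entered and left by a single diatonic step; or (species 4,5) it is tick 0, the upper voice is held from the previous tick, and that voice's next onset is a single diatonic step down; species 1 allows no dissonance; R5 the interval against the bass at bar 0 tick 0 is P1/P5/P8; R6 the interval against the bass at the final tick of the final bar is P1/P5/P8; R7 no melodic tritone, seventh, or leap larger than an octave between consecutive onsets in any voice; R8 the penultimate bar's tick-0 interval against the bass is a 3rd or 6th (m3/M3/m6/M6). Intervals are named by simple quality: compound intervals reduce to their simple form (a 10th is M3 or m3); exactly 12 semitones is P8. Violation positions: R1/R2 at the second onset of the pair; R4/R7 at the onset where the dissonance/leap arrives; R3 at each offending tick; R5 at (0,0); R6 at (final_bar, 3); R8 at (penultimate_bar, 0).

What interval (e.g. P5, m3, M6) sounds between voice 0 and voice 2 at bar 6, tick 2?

m3

voice 0=B3 voice 2=D5 -> m3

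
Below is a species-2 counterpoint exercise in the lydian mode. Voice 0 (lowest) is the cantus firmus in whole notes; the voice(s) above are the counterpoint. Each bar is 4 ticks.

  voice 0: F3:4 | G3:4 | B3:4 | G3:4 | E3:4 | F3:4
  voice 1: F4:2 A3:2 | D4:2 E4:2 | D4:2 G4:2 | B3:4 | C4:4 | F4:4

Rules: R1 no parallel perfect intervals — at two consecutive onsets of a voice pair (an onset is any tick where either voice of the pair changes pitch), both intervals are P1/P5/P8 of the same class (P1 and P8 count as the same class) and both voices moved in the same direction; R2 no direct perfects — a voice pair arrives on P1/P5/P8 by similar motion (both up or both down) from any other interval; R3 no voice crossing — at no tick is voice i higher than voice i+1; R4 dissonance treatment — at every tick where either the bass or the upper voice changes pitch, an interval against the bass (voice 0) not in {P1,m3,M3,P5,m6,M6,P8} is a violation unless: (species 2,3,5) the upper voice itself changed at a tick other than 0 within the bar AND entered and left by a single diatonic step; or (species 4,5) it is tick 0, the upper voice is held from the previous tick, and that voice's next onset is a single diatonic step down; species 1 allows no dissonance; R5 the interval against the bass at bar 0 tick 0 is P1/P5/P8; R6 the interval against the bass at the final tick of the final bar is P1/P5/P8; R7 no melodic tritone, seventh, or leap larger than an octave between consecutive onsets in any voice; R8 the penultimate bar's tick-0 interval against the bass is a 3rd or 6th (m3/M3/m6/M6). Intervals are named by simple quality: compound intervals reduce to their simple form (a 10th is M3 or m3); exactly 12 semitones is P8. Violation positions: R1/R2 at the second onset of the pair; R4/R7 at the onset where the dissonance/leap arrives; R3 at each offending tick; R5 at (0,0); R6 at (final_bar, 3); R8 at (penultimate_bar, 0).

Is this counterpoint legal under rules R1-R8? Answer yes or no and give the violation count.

No (2 violations)

bar 0: v0=F3 v1=F4 (P8)
bar 1: v0=G3 v1=D4 (P5)
bar 2: v0=B3 v1=D4 (m3)
bar 3: v0=G3 v1=B3 (M3)
bar 4: v0=E3 v1=C4 (m6)
bar 5: v0=F3 v1=F4 (P8)
  R2 @ bar1.0: F3/A3 M3 -> G3/D4 P5 similar
  R2 @ bar5.0: E3/C4 m6 -> F3/F4 P8 similar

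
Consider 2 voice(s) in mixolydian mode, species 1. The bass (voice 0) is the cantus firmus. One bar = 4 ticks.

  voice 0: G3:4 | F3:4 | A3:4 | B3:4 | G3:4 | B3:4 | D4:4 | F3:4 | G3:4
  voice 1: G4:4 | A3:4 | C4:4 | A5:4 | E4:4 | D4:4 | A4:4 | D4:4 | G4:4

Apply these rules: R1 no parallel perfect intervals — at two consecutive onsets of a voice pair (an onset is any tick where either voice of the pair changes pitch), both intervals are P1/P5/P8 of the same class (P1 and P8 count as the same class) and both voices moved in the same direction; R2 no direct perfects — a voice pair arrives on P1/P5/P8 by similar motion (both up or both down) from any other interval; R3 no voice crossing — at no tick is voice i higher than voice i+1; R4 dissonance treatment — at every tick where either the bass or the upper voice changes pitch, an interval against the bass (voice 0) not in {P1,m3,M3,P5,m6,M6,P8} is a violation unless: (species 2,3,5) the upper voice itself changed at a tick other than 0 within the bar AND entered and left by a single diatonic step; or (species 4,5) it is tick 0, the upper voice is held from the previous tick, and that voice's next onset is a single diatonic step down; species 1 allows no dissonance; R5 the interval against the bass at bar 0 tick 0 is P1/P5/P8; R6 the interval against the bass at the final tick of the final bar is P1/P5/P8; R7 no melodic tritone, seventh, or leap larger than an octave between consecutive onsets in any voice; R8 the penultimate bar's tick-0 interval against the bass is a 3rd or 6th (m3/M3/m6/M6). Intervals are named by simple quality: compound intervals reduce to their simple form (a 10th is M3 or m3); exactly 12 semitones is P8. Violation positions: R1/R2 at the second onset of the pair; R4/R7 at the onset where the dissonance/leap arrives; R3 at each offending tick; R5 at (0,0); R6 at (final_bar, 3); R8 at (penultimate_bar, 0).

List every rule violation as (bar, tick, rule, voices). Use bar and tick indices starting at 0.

bar 0: v0=G3 v1=G4 downbeat P8
bar 1: v0=F3 v1=A3 downbeat M3
bar 2: v0=A3 v1=C4 downbeat m3
bar 3: v0=B3 v1=A5 downbeat m7
bar 4: v0=G3 v1=E4 downbeat M6
bar 5: v0=B3 v1=D4 downbeat m3
bar 6: v0=D4 v1=A4 downbeat P5
bar 7: v0=F3 v1=D4 downbeat M6
bar 8: v0=G3 v1=G4 downbeat P8
  -> R7 @ bar 1 tick 0 v(1,): G4->A3 leap 10st
  -> R4 @ bar 3 tick 0 v(0, 1): B3/A5 m7 untreated
  -> R7 @ bar 3 tick 0 v(1,): C4->A5 leap 21st
  -> R7 @ bar 4 tick 0 v(1,): A5->E4 leap 17st
  -> R2 @ bar 6 tick 0 v(0, 1): B3/D4 m3 -> D4/A4 P5 similar
  -> R2 @ bar 8 tick 0 v(0, 1): F3/D4 M6 -> G3/G4 P8 similar

(1, 0, R7, (1,))
(3, 0, R4, (0, 1))
(3, 0, R7, (1,))
(4, 0, R7, (1,))
(6, 0, R2, (0, 1))
(8, 0, R2, (0, 1))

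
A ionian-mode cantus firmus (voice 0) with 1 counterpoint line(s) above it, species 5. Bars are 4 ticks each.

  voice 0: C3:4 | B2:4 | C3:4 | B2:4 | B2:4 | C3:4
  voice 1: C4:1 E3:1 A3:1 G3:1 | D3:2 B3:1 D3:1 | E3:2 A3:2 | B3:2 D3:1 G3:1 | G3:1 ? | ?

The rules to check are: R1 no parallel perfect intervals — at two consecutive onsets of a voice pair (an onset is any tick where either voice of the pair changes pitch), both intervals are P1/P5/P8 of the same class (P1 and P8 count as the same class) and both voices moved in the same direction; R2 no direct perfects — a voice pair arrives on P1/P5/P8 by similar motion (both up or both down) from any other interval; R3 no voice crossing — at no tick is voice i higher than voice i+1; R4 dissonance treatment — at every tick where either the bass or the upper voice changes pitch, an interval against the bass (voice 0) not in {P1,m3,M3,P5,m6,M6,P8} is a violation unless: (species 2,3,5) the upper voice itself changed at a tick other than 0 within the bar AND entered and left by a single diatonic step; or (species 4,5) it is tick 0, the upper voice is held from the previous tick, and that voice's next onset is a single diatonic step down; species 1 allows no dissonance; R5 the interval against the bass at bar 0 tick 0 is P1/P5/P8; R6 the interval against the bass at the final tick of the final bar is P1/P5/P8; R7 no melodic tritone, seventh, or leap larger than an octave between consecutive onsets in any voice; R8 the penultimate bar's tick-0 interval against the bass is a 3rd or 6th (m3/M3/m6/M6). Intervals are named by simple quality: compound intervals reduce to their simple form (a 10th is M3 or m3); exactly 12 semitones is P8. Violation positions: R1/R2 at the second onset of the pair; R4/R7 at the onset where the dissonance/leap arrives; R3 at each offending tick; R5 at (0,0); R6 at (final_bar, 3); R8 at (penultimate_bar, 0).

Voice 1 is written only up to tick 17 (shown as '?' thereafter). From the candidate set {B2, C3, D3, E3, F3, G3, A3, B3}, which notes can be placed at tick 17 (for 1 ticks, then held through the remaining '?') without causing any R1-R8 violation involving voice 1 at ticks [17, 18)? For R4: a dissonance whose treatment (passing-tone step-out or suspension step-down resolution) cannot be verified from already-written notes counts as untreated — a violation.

B2: legal
C3: violates R4
D3: legal
E3: violates R4
F3: violates R4
G3: legal
A3: violates R4
B3: legal

{B2, B3, D3, G3}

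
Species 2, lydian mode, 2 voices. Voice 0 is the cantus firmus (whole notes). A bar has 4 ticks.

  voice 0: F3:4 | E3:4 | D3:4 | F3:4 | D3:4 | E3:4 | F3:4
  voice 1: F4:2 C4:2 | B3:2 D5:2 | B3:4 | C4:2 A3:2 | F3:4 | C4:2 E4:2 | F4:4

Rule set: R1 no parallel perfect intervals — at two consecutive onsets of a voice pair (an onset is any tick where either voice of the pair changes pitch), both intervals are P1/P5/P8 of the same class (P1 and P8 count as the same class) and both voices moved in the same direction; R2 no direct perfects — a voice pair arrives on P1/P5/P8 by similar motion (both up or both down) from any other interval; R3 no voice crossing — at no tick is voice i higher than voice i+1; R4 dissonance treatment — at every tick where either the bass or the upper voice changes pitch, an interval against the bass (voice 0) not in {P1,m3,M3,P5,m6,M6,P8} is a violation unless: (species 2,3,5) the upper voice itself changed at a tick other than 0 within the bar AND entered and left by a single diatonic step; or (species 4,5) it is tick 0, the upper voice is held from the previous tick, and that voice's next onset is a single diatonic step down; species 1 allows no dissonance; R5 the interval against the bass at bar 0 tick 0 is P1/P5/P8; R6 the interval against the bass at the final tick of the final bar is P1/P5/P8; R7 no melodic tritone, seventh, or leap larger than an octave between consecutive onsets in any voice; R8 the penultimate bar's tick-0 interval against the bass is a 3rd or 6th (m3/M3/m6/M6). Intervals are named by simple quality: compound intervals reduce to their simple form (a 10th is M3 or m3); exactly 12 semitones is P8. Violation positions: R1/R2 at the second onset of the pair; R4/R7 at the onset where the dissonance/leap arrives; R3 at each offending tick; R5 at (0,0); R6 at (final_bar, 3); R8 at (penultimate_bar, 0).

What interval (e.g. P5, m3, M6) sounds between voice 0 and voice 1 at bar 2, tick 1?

voice 0=D3 voice 1=B3 -> M6

M6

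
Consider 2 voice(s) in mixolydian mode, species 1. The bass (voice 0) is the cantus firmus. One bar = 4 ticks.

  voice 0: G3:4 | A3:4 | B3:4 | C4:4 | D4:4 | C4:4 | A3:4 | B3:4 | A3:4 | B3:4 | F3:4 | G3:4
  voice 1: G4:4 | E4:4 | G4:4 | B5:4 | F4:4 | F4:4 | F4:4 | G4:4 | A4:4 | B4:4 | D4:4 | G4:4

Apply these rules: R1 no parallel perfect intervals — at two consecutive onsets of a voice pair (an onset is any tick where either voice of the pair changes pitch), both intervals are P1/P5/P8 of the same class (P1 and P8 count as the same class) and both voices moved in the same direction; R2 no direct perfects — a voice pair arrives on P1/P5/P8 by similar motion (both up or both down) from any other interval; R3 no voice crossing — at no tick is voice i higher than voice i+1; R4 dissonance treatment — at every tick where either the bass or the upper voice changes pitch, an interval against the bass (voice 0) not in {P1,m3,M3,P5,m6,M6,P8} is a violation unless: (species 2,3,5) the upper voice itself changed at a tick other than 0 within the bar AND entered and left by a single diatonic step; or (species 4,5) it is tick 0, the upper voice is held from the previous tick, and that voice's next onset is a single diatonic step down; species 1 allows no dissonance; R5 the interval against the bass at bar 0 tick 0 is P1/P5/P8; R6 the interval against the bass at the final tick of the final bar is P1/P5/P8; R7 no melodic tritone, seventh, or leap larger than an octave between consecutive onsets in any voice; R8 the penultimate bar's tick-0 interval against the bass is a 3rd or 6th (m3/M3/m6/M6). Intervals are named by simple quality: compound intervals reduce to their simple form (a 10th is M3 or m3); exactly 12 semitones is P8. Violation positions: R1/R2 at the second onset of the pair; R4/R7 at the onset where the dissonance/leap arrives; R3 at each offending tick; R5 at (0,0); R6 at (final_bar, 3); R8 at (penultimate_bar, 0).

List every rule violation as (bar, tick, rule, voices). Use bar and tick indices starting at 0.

bar 0: v0=G3 v1=G4 downbeat P8
bar 1: v0=A3 v1=E4 downbeat P5
bar 2: v0=B3 v1=G4 downbeat m6
bar 3: v0=C4 v1=B5 downbeat M7
bar 4: v0=D4 v1=F4 downbeat m3
bar 5: v0=C4 v1=F4 downbeat P4
bar 6: v0=A3 v1=F4 downbeat m6
bar 7: v0=B3 v1=G4 downbeat m6
bar 8: v0=A3 v1=A4 downbeat P8
bar 9: v0=B3 v1=B4 downbeat P8
bar 10: v0=F3 v1=D4 downbeat M6
bar 11: v0=G3 v1=G4 downbeat P8
  -> R4 @ bar 3 tick 0 v(0, 1): C4/B5 M7 untreated
  -> R7 @ bar 3 tick 0 v(1,): G4->B5 leap 16st
  -> R7 @ bar 4 tick 0 v(1,): B5->F4 leap 18st
  -> R4 @ bar 5 tick 0 v(0, 1): C4/F4 P4 untreated
  -> R1 @ bar 9 tick 0 v(0, 1): A3/A4 P8 -> B3/B4 P8 similar
  -> R7 @ bar 10 tick 0 v(0,): B3->F3 leap 6st
  -> R2 @ bar 11 tick 0 v(0, 1): F3/D4 M6 -> G3/G4 P8 similar

(3, 0, R4, (0, 1))
(3, 0, R7, (1,))
(4, 0, R7, (1,))
(5, 0, R4, (0, 1))
(9, 0, R1, (0, 1))
(10, 0, R7, (0,))
(11, 0, R2, (0, 1))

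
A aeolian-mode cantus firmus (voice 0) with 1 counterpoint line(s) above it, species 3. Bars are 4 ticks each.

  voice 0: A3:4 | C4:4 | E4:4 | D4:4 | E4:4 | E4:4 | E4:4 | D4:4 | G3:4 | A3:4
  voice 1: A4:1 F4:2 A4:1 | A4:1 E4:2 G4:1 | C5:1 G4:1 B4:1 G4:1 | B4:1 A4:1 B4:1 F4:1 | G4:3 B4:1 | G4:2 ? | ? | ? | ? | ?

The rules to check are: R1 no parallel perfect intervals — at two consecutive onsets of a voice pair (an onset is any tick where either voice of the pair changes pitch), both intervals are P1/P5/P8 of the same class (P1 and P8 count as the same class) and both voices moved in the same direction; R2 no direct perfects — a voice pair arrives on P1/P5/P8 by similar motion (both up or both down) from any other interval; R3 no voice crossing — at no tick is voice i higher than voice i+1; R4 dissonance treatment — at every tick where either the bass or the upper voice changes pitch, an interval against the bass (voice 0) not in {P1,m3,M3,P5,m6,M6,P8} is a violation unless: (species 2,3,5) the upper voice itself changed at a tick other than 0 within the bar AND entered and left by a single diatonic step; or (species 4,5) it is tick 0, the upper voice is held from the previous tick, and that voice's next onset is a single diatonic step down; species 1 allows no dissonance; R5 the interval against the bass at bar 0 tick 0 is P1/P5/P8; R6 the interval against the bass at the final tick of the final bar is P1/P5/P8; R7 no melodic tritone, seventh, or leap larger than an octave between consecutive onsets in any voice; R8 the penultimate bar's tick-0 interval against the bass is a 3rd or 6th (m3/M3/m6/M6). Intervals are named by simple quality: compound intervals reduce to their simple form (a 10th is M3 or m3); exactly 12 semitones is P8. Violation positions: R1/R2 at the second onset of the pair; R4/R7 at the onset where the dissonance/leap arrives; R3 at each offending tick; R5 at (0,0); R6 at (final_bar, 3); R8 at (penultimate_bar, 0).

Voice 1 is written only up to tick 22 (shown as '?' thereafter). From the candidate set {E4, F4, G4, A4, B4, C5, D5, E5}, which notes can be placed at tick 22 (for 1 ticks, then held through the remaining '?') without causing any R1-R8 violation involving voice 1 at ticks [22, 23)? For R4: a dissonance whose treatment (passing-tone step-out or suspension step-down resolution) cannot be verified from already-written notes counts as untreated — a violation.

{B4, C5, E4, E5, G4}

E4: legal
F4: violates R4
G4: legal
A4: violates R4
B4: legal
C5: legal
D5: violates R4
E5: legal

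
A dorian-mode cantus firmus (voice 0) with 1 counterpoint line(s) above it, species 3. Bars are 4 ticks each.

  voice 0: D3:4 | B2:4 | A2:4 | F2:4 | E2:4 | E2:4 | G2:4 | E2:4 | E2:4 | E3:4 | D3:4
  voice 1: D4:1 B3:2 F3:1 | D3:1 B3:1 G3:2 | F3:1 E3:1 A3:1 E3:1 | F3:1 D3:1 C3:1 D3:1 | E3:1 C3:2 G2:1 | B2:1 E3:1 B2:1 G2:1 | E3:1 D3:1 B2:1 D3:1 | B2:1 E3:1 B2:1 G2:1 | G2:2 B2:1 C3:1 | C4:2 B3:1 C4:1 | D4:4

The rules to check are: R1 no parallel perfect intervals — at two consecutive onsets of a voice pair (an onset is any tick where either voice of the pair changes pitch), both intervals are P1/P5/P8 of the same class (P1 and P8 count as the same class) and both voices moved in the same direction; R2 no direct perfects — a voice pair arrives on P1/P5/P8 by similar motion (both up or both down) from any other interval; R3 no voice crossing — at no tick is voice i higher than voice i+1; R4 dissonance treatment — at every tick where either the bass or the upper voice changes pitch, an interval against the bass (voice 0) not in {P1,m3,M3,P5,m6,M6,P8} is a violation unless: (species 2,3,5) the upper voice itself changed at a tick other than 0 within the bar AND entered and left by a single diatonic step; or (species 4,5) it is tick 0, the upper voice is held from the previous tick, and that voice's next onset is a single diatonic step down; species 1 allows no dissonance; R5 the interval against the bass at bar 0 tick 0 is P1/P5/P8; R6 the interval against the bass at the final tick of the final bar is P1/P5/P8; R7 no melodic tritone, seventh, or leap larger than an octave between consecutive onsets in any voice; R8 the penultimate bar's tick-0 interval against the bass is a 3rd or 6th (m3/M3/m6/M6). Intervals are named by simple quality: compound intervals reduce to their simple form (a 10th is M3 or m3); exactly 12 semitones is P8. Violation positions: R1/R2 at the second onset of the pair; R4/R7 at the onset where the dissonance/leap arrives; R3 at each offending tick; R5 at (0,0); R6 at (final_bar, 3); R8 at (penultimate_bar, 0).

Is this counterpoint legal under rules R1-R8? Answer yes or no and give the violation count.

No (2 violations)

bar 0: v0=D3 v1=D4 (P8)
bar 1: v0=B2 v1=D3 (m3)
bar 2: v0=A2 v1=F3 (m6)
bar 3: v0=F2 v1=F3 (P8)
bar 4: v0=E2 v1=E3 (P8)
bar 5: v0=E2 v1=B2 (P5)
bar 6: v0=G2 v1=E3 (M6)
bar 7: v0=E2 v1=B2 (P5)
bar 8: v0=E2 v1=G2 (m3)
bar 9: v0=E3 v1=C4 (m6)
bar 10: v0=D3 v1=D4 (P8)
  R7 @ bar0.3: B3->F3 leap 6st
  R1 @ bar7.0: G2/D3 P5 -> E2/B2 P5 similar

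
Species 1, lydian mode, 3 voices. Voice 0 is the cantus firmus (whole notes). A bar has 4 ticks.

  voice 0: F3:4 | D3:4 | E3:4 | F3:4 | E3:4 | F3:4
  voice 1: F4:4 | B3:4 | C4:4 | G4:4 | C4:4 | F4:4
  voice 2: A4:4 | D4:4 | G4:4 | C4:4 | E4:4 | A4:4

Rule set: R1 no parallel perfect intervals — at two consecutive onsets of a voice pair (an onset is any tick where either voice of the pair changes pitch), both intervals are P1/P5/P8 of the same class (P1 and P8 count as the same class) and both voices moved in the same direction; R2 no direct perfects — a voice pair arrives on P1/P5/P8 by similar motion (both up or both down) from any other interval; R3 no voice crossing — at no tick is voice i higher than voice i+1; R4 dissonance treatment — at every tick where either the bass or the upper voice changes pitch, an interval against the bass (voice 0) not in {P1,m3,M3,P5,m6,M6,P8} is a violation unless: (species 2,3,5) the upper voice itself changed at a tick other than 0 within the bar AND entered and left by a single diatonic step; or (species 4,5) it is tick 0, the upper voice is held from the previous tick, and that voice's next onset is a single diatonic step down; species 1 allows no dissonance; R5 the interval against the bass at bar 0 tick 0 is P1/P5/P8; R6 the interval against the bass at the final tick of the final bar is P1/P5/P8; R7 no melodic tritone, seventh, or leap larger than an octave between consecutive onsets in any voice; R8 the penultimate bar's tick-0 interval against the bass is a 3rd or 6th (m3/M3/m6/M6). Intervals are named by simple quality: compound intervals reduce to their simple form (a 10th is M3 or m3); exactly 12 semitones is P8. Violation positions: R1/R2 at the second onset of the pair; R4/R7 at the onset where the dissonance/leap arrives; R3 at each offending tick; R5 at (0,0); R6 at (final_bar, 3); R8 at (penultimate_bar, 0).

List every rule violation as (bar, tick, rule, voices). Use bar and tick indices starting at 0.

bar 0: v0=F3 v1=F4 v2=A4 downbeat M3
bar 1: v0=D3 v1=B3 v2=D4 downbeat P8
bar 2: v0=E3 v1=C4 v2=G4 downbeat m3
bar 3: v0=F3 v1=G4 v2=C4 downbeat P5
bar 4: v0=E3 v1=C4 v2=E4 downbeat P8
bar 5: v0=F3 v1=F4 v2=A4 downbeat M3
  -> R5 @ bar 0 tick 0 v(0, 2): opens on M3
  -> R2 @ bar 1 tick 0 v(0, 2): F3/A4 M3 -> D3/D4 P8 similar
  -> R7 @ bar 1 tick 0 v(1,): F4->B3 leap 6st
  -> R2 @ bar 2 tick 0 v(1, 2): B3/D4 m3 -> C4/G4 P5 similar
  -> R3 @ bar 3 tick 0 v(1, 2): G4 above C4
  -> R4 @ bar 3 tick 0 v(0, 1): F3/G4 M2 untreated
  -> R3 @ bar 3 tick 1 v(1, 2): G4 above C4
  -> R3 @ bar 3 tick 2 v(1, 2): G4 above C4
  -> R3 @ bar 3 tick 3 v(1, 2): G4 above C4
  -> R8 @ bar 4 tick 0 v(0, 2): penult P8 not 3rd/6th
  -> R2 @ bar 5 tick 0 v(0, 1): E3/C4 m6 -> F3/F4 P8 similar
  -> R6 @ bar 5 tick 3 v(0, 2): closes on M3

(0, 0, R5, (0, 2))
(1, 0, R2, (0, 2))
(1, 0, R7, (1,))
(2, 0, R2, (1, 2))
(3, 0, R3, (1, 2))
(3, 0, R4, (0, 1))
(3, 1, R3, (1, 2))
(3, 2, R3, (1, 2))
(3, 3, R3, (1, 2))
(4, 0, R8, (0, 2))
(5, 0, R2, (0, 1))
(5, 3, R6, (0, 2))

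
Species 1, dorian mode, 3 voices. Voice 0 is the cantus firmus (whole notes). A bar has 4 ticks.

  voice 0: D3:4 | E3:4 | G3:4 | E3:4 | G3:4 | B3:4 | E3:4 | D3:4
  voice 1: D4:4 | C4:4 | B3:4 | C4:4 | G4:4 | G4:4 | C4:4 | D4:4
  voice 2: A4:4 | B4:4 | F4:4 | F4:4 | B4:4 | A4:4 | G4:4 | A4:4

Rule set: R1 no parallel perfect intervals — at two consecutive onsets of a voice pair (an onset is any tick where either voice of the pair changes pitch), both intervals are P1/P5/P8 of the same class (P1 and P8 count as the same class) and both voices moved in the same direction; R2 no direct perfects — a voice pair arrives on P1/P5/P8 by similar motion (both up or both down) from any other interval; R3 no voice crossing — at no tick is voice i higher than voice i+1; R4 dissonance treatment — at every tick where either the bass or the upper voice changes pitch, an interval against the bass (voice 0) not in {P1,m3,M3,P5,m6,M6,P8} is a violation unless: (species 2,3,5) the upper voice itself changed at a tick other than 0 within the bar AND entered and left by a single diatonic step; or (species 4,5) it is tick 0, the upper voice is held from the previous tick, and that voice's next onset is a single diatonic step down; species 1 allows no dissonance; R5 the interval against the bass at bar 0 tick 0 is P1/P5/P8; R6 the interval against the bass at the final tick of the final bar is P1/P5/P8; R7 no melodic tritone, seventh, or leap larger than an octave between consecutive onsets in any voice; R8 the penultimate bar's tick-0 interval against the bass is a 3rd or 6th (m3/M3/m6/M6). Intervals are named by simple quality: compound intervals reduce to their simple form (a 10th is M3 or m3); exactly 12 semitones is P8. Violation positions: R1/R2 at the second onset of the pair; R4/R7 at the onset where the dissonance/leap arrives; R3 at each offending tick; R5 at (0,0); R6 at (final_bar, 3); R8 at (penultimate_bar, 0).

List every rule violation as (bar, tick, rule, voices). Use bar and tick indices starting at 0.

(1, 0, R1, (0, 2))
(2, 0, R4, (0, 2))
(2, 0, R7, (2,))
(3, 0, R4, (0, 2))
(4, 0, R2, (0, 1))
(4, 0, R7, (2,))
(5, 0, R4, (0, 2))
(6, 0, R2, (1, 2))
(7, 0, R1, (1, 2))

bar 0: v0=D3 v1=D4 v2=A4 downbeat P5
bar 1: v0=E3 v1=C4 v2=B4 downbeat P5
bar 2: v0=G3 v1=B3 v2=F4 downbeat m7
bar 3: v0=E3 v1=C4 v2=F4 downbeat m2
bar 4: v0=G3 v1=G4 v2=B4 downbeat M3
bar 5: v0=B3 v1=G4 v2=A4 downbeat m7
bar 6: v0=E3 v1=C4 v2=G4 downbeat m3
bar 7: v0=D3 v1=D4 v2=A4 downbeat P5
  -> R1 @ bar 1 tick 0 v(0, 2): D3/A4 P5 -> E3/B4 P5 similar
  -> R4 @ bar 2 tick 0 v(0, 2): G3/F4 m7 untreated
  -> R7 @ bar 2 tick 0 v(2,): B4->F4 leap 6st
  -> R4 @ bar 3 tick 0 v(0, 2): E3/F4 m2 untreated
  -> R2 @ bar 4 tick 0 v(0, 1): E3/C4 m6 -> G3/G4 P8 similar
  -> R7 @ bar 4 tick 0 v(2,): F4->B4 leap 6st
  -> R4 @ bar 5 tick 0 v(0, 2): B3/A4 m7 untreated
  -> R2 @ bar 6 tick 0 v(1, 2): G4/A4 M2 -> C4/G4 P5 similar
  -> R1 @ bar 7 tick 0 v(1, 2): C4/G4 P5 -> D4/A4 P5 similar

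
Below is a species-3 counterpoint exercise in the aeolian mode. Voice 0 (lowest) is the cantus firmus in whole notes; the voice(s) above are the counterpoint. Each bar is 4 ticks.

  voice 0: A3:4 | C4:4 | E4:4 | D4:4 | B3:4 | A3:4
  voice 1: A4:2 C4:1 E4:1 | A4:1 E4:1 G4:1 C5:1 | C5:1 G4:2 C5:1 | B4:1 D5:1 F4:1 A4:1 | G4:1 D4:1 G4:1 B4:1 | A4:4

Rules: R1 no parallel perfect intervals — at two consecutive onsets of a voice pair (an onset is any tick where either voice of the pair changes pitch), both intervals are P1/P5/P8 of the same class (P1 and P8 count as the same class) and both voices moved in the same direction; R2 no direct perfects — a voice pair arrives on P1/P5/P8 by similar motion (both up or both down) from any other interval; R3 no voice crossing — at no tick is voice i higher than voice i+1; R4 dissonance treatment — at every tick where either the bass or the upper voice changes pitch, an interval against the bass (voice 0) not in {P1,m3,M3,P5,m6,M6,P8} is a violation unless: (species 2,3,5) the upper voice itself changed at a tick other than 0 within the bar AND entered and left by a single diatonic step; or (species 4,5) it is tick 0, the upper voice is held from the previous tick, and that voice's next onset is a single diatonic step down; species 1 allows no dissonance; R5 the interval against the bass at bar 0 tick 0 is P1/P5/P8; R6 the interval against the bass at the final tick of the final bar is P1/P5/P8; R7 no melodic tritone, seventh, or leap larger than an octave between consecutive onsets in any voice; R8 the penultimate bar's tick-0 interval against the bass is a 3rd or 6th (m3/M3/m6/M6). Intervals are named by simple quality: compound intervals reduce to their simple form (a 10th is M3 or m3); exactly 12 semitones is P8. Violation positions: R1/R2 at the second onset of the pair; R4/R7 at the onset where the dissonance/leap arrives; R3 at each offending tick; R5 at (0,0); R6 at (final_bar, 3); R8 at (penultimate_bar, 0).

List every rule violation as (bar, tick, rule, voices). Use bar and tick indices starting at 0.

(5, 0, R1, (0, 1))

bar 0: v0=A3 v1=A4 downbeat P8
bar 1: v0=C4 v1=A4 downbeat M6
bar 2: v0=E4 v1=C5 downbeat m6
bar 3: v0=D4 v1=B4 downbeat M6
bar 4: v0=B3 v1=G4 downbeat m6
bar 5: v0=A3 v1=A4 downbeat P8
  -> R1 @ bar 5 tick 0 v(0, 1): B3/B4 P8 -> A3/A4 P8 similar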